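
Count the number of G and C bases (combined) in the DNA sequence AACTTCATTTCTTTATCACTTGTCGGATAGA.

A=8, T=13, C=6, G=4
Total G or C: 4 + 6 = 10

10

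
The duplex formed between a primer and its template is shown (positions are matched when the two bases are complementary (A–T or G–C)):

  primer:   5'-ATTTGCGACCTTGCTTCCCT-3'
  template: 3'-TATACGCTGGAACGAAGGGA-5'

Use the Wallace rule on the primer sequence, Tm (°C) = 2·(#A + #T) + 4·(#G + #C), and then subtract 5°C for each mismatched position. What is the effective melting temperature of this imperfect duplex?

55°C

Primer base counts: A=2, T=8, G=3, C=7 → A+T=10, G+C=10
Perfect-match Tm = 2(10) + 4(10) = 20 + 40 = 60°C
Mismatches (positions where the bases are not complementary): 1 (at position 3)
Effective Tm = 60 − 1×5 = 60 − 5 = 55°C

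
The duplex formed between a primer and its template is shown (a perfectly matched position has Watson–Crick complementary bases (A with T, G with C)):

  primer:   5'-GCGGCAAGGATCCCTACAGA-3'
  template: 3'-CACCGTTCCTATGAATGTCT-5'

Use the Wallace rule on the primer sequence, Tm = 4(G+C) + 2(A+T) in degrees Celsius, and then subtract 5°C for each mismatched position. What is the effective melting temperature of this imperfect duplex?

49°C

Primer base counts: A=6, T=2, G=6, C=6 → A+T=8, G+C=12
Perfect-match Tm = 2(8) + 4(12) = 16 + 48 = 64°C
Mismatches (positions where the bases are not complementary): 3 (at positions 2, 12, 14)
Effective Tm = 64 − 3×5 = 64 − 15 = 49°C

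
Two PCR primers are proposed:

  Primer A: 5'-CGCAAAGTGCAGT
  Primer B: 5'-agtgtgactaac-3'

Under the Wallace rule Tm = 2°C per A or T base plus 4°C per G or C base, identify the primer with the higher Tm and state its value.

Primer A: A+T=6, G+C=7 → Tm = 2(6)+4(7) = 40°C
Primer B: A+T=7, G+C=5 → Tm = 2(7)+4(5) = 34°C
40°C vs 34°C → primer A is higher.

Primer A, 40°C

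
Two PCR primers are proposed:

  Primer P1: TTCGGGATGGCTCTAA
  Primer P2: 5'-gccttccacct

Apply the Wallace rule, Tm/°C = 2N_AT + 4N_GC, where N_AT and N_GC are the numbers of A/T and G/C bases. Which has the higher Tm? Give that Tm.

Primer P1, 48°C

Primer P1: A+T=8, G+C=8 → Tm = 2(8)+4(8) = 48°C
Primer P2: A+T=4, G+C=7 → Tm = 2(4)+4(7) = 36°C
48°C vs 36°C → primer P1 is higher.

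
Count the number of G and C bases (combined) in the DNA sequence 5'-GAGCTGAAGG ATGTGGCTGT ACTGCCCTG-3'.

17

Base counts: T=7, A=5, C=6, G=11
G+C = 11 + 6 = 17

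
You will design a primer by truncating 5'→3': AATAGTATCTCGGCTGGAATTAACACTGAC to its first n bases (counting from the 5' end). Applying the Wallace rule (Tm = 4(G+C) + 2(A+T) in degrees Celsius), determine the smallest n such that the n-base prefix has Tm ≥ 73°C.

n = 27

First 26 bases: AATAGTATCTCGGCTGGAATTAACAC → Tm = 72°C (< 73°C)
First 27 bases: AATAGTATCTCGGCTGGAATTAACACT → Tm = 74°C (≥ 73°C)
Each additional base adds 2°C (A/T) or 4°C (G/C), so Tm is non-decreasing in n; n = 27 is the first length to reach 73°C.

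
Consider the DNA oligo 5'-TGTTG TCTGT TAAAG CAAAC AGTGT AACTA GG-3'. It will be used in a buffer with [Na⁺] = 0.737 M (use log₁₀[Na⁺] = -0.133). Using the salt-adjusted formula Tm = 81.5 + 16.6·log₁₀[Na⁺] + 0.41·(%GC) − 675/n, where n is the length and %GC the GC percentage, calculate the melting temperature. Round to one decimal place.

Length n = 32. Scanning the sequence gives A=10, G=8, C=4, T=10.
G+C = 12, so %GC = 12/32 × 100 = 37.5%
Salt term: 16.6 × (-0.133) = -2.208
GC term: 0.41 × 37.5 = 15.375; length term: −675/32 = −21.094
Tm = 81.5 + (-2.208) + 15.375 − 21.094 = 73.573 → 73.6°C

73.6°C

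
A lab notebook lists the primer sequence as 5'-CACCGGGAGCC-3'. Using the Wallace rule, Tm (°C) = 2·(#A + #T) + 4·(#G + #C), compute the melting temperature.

Base counts: A=2, G=4, T=0, C=5
So N_AT = 2 and N_GC = 9.
Tm = 2(2) + 4(9) = 4 + 36 = 40°C

40°C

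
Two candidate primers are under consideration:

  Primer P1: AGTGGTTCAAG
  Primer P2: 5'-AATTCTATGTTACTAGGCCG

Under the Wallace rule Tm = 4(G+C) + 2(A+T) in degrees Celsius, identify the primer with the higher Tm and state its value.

Primer P2, 56°C

Primer P1: A+T=6, G+C=5 → Tm = 2(6)+4(5) = 32°C
Primer P2: A+T=12, G+C=8 → Tm = 2(12)+4(8) = 56°C
32°C vs 56°C → primer P2 is higher.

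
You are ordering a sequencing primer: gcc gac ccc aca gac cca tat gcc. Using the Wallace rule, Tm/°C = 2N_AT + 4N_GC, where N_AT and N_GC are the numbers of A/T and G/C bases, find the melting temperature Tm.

80°C

Base counts: G=4, T=2, C=12, A=6
AT pairs contribute 8, GC pairs contribute 16.
Tm = 2×8 + 4×16 = 80°C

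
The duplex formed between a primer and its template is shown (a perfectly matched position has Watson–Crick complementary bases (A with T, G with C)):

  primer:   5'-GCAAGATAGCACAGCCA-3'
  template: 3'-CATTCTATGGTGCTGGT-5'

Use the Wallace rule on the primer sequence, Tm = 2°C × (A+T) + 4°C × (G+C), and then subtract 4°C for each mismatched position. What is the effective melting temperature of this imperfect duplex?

Primer base counts: A=7, T=1, G=4, C=5 → A+T=8, G+C=9
Perfect-match Tm = 2(8) + 4(9) = 16 + 36 = 52°C
Mismatches (positions where the bases are not complementary): 4 (at positions 2, 9, 13, 14)
Effective Tm = 52 − 4×4 = 52 − 16 = 36°C

36°C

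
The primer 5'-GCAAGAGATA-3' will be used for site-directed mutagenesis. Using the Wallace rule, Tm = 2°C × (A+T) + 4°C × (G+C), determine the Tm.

Base counts: C=1, G=3, A=5, T=1
A+T = 6, G+C = 4
Tm = 2(6) + 4(4) = 12 + 16 = 28°C

28°C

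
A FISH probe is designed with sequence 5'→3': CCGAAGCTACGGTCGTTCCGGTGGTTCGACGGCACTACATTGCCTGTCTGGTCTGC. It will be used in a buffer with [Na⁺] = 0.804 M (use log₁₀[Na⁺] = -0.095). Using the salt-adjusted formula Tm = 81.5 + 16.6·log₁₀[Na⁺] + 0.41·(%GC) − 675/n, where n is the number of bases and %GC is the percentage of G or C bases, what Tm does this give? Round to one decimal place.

Length n = 56. Scanning the sequence gives A=7, C=17, T=15, G=17.
G+C = 34, so %GC = 34/56 × 100 = 60.714%
Salt term: 16.6 × (-0.095) = -1.577
GC term: 0.41 × 60.714 = 24.893; length term: −675/56 = −12.054
Tm = 81.5 + (-1.577) + 24.893 − 12.054 = 92.762 → 92.8°C

92.8°C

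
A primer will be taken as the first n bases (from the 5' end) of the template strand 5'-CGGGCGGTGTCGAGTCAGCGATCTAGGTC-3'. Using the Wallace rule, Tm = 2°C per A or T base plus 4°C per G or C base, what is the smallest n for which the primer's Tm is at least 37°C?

n = 11

First 10 bases: CGGGCGGTGT → Tm = 36°C (< 37°C)
First 11 bases: CGGGCGGTGTC → Tm = 40°C (≥ 37°C)
Each additional base adds 2°C (A/T) or 4°C (G/C), so Tm is non-decreasing in n; n = 11 is the first length to reach 37°C.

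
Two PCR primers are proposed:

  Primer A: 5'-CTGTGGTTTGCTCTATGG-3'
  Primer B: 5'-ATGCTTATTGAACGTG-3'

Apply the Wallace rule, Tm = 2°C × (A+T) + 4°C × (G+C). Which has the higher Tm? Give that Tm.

Primer A, 54°C

Primer A: A+T=9, G+C=9 → Tm = 2(9)+4(9) = 54°C
Primer B: A+T=10, G+C=6 → Tm = 2(10)+4(6) = 44°C
54°C vs 44°C → primer A is higher.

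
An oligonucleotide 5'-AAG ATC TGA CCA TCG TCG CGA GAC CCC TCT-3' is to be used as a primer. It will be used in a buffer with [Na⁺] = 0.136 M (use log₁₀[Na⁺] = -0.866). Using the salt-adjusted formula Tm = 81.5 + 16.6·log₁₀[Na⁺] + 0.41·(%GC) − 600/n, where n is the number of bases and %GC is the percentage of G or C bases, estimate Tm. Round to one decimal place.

70.4°C

Length n = 30. Counting bases: C=11, T=6, A=7, G=6
G+C = 17, so %GC = 17/30 × 100 = 56.667%
Salt term: 16.6 × (-0.866) = -14.376
GC term: 0.41 × 56.667 = 23.233; length term: −600/30 = −20
Tm = 81.5 + (-14.376) + 23.233 − 20 = 70.357 → 70.4°C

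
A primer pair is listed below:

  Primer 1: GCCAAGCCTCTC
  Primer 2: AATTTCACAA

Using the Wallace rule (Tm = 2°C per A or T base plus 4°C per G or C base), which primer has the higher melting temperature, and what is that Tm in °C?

Primer 1: A+T=4, G+C=8 → Tm = 2(4)+4(8) = 40°C
Primer 2: A+T=8, G+C=2 → Tm = 2(8)+4(2) = 24°C
40°C vs 24°C → primer 1 is higher.

Primer 1, 40°C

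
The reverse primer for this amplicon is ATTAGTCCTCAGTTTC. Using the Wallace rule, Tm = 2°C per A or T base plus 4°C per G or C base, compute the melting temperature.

Scanning the sequence gives A=3, C=4, T=7, G=2.
A+T = 10, G+C = 6
Tm = 2×10 + 4×6 = 44°C

44°C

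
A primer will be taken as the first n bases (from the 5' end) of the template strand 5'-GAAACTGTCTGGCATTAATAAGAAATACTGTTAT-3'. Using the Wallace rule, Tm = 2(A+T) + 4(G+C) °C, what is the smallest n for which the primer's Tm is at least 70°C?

First 26 bases: GAAACTGTCTGGCATTAATAAGAAAT → Tm = 68°C (< 70°C)
First 27 bases: GAAACTGTCTGGCATTAATAAGAAATA → Tm = 70°C (≥ 70°C)
Each additional base adds 2°C (A/T) or 4°C (G/C), so Tm is non-decreasing in n; n = 27 is the first length to reach 70°C.

n = 27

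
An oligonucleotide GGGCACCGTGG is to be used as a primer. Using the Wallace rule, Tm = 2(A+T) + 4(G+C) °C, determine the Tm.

40°C

Counting bases: C=3, T=1, A=1, G=6
AT pairs contribute 2, GC pairs contribute 9.
Tm = 2(2) + 4(9) = 4 + 36 = 40°C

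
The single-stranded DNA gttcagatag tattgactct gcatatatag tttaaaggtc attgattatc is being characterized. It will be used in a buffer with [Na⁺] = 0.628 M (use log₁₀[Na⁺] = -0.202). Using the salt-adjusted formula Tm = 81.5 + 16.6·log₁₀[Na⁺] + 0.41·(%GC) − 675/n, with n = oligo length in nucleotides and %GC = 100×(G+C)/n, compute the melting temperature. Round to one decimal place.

76.9°C

Length n = 50. T=20, C=6, G=9, A=15
G+C = 15, so %GC = 15/50 × 100 = 30%
Salt term: 16.6 × (-0.202) = -3.353
GC term: 0.41 × 30 = 12.3; length term: −675/50 = −13.5
Tm = 81.5 + (-3.353) + 12.3 − 13.5 = 76.947 → 76.9°C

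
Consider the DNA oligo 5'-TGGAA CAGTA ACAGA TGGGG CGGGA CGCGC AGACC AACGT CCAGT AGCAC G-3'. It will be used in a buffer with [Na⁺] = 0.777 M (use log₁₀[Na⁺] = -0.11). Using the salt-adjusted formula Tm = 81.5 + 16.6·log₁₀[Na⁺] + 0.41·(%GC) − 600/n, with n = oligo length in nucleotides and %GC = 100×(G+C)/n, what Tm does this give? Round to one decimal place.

Length n = 51. G=18, T=5, C=13, A=15
G+C = 31, so %GC = 31/51 × 100 = 60.784%
Salt term: 16.6 × (-0.11) = -1.826
GC term: 0.41 × 60.784 = 24.921; length term: −600/51 = −11.765
Tm = 81.5 + (-1.826) + 24.921 − 11.765 = 92.83 → 92.8°C

92.8°C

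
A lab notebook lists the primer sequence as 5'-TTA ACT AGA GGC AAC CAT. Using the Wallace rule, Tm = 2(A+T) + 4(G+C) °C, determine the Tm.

Scanning the sequence gives C=4, T=4, G=3, A=7.
AT pairs contribute 11, GC pairs contribute 7.
Tm = 2×11 + 4×7 = 50°C

50°C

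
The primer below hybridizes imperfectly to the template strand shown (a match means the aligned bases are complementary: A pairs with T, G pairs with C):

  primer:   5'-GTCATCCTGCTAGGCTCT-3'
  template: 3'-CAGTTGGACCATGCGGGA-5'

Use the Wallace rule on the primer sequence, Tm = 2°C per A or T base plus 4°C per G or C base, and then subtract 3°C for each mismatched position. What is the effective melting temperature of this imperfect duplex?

44°C

Primer base counts: A=2, T=6, G=4, C=6 → A+T=8, G+C=10
Perfect-match Tm = 2(8) + 4(10) = 16 + 40 = 56°C
Mismatches (positions where the bases are not complementary): 4 (at positions 5, 10, 13, 16)
Effective Tm = 56 − 4×3 = 56 − 12 = 44°C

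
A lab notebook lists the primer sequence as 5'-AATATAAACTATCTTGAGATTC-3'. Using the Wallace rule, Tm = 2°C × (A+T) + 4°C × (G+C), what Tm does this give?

Scanning the sequence gives C=3, G=2, A=9, T=8.
So N_AT = 17 and N_GC = 5.
Tm = 2(17) + 4(5) = 34 + 20 = 54°C

54°C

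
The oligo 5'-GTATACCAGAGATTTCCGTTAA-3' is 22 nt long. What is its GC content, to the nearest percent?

36%

C=4, A=7, G=4, T=7
G+C = 4 + 4 = 8 out of 22 bases
%GC = 8/22 × 100 = 36.36% ≈ 36%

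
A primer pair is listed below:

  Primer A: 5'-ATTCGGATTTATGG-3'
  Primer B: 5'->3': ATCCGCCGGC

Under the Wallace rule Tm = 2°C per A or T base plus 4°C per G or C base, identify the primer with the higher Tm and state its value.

Primer A, 38°C

Primer A: A+T=9, G+C=5 → Tm = 2(9)+4(5) = 38°C
Primer B: A+T=2, G+C=8 → Tm = 2(2)+4(8) = 36°C
38°C vs 36°C → primer A is higher.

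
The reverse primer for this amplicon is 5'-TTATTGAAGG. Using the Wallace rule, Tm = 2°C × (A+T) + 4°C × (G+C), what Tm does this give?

Counting bases: C=0, T=4, G=3, A=3
A+T = 7, G+C = 3
Tm = 2×7 + 4×3 = 26°C

26°C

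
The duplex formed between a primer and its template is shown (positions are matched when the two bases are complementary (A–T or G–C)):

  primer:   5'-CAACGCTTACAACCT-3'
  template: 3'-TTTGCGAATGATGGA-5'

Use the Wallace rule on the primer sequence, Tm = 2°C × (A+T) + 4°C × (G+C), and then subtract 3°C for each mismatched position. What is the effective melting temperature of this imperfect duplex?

Primer base counts: A=5, T=3, G=1, C=6 → A+T=8, G+C=7
Perfect-match Tm = 2(8) + 4(7) = 16 + 28 = 44°C
Mismatches (positions where the bases are not complementary): 2 (at positions 1, 11)
Effective Tm = 44 − 2×3 = 44 − 6 = 38°C

38°C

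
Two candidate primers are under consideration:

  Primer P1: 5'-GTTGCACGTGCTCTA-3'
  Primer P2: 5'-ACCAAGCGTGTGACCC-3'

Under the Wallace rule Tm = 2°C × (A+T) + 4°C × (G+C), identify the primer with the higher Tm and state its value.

Primer P2, 52°C

Primer P1: A+T=7, G+C=8 → Tm = 2(7)+4(8) = 46°C
Primer P2: A+T=6, G+C=10 → Tm = 2(6)+4(10) = 52°C
46°C vs 52°C → primer P2 is higher.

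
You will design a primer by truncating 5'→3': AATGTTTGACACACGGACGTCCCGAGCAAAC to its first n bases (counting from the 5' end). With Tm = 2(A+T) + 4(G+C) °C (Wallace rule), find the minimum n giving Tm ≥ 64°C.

n = 22

First 21 bases: AATGTTTGACACACGGACGTC → Tm = 62°C (< 64°C)
First 22 bases: AATGTTTGACACACGGACGTCC → Tm = 66°C (≥ 64°C)
Each additional base adds 2°C (A/T) or 4°C (G/C), so Tm is non-decreasing in n; n = 22 is the first length to reach 64°C.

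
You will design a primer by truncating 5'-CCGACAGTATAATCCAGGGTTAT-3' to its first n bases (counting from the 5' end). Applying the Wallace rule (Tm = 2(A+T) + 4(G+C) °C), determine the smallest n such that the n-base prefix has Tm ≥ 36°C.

n = 13

First 12 bases: CCGACAGTATAA → Tm = 34°C (< 36°C)
First 13 bases: CCGACAGTATAAT → Tm = 36°C (≥ 36°C)
Since every base adds ≥2°C, Tm only increases with n, so the threshold is first crossed at n = 13.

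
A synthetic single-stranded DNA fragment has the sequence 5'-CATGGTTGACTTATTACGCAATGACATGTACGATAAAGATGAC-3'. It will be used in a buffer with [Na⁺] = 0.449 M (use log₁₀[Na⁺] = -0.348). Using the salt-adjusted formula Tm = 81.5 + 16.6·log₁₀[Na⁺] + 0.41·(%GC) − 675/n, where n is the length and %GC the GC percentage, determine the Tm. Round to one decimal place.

Length n = 43. Counting bases: A=15, G=9, C=7, T=12
G+C = 16, so %GC = 16/43 × 100 = 37.209%
Salt term: 16.6 × (-0.348) = -5.777
GC term: 0.41 × 37.209 = 15.256; length term: −675/43 = −15.698
Tm = 81.5 + (-5.777) + 15.256 − 15.698 = 75.281 → 75.3°C

75.3°C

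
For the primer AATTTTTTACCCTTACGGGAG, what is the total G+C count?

Scanning the sequence gives C=4, T=8, G=4, A=5.
G+C = 4 + 4 = 8

8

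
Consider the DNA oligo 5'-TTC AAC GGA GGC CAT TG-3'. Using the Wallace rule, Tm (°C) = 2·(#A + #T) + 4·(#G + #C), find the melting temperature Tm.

Counting bases: A=4, G=5, C=4, T=4
A+T = 8, G+C = 9
Tm = 4·9 + 2·8 = 36 + 16 = 52°C

52°C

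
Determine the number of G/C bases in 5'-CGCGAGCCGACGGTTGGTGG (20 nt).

15

Base counts: G=10, T=3, A=2, C=5
G+C = 10 + 5 = 15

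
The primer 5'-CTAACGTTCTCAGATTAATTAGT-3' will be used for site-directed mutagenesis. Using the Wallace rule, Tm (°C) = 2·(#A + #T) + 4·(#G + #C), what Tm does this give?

A=7, G=3, T=9, C=4
AT pairs contribute 16, GC pairs contribute 7.
Tm = 2(16) + 4(7) = 32 + 28 = 60°C

60°C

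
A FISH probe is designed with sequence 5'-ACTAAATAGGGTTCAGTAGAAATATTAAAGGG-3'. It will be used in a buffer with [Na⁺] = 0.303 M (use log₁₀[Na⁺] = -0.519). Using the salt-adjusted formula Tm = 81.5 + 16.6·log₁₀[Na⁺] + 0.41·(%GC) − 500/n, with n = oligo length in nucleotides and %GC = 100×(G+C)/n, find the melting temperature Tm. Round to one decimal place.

Length n = 32. Counting bases: A=14, G=8, C=2, T=8
G+C = 10, so %GC = 10/32 × 100 = 31.25%
Salt term: 16.6 × (-0.519) = -8.615
GC term: 0.41 × 31.25 = 12.812; length term: −500/32 = −15.625
Tm = 81.5 + (-8.615) + 12.812 − 15.625 = 70.072 → 70.1°C

70.1°C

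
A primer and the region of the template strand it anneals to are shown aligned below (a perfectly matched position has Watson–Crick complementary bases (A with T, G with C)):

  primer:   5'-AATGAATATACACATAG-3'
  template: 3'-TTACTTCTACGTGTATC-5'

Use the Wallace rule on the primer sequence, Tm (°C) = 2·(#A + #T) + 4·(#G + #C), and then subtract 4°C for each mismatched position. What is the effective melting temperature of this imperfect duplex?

Primer base counts: A=9, T=4, G=2, C=2 → A+T=13, G+C=4
Perfect-match Tm = 2(13) + 4(4) = 26 + 16 = 42°C
Mismatches (positions where the bases are not complementary): 2 (at positions 7, 10)
Effective Tm = 42 − 2×4 = 42 − 8 = 34°C

34°C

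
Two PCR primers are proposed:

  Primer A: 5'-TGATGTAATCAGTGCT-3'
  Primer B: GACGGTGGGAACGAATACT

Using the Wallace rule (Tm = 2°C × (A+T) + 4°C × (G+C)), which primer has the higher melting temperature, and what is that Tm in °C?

Primer B, 58°C

Primer A: A+T=10, G+C=6 → Tm = 2(10)+4(6) = 44°C
Primer B: A+T=9, G+C=10 → Tm = 2(9)+4(10) = 58°C
44°C vs 58°C → primer B is higher.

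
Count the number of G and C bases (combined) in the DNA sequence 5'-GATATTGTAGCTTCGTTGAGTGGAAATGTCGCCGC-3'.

17

Scanning the sequence gives T=11, G=11, C=6, A=7.
G+C = 11 + 6 = 17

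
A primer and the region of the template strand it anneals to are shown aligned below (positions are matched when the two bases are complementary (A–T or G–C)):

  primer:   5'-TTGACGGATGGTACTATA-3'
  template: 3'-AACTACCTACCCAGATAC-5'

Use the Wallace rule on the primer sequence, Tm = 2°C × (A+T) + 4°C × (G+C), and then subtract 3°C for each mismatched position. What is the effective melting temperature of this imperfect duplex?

38°C

Primer base counts: A=5, T=6, G=5, C=2 → A+T=11, G+C=7
Perfect-match Tm = 2(11) + 4(7) = 22 + 28 = 50°C
Mismatches (positions where the bases are not complementary): 4 (at positions 5, 12, 13, 18)
Effective Tm = 50 − 4×3 = 50 − 12 = 38°C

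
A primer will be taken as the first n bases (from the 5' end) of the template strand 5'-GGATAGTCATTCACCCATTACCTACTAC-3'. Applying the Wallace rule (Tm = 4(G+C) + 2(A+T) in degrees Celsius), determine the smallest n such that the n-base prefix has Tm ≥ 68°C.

n = 24

First 23 bases: GGATAGTCATTCACCCATTACCT → Tm = 66°C (< 68°C)
First 24 bases: GGATAGTCATTCACCCATTACCTA → Tm = 68°C (≥ 68°C)
Since every base adds ≥2°C, Tm only increases with n, so the threshold is first crossed at n = 24.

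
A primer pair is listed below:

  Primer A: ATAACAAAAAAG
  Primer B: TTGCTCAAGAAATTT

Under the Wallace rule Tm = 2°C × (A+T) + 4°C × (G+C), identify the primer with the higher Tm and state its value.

Primer B, 38°C

Primer A: A+T=10, G+C=2 → Tm = 2(10)+4(2) = 28°C
Primer B: A+T=11, G+C=4 → Tm = 2(11)+4(4) = 38°C
28°C vs 38°C → primer B is higher.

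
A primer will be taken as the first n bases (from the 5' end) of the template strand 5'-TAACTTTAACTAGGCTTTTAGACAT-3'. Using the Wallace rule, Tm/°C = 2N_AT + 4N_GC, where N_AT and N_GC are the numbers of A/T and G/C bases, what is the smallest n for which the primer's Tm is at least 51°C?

First 20 bases: TAACTTTAACTAGGCTTTTA → Tm = 50°C (< 51°C)
First 21 bases: TAACTTTAACTAGGCTTTTAG → Tm = 54°C (≥ 51°C)
Each additional base adds 2°C (A/T) or 4°C (G/C), so Tm is non-decreasing in n; n = 21 is the first length to reach 51°C.

n = 21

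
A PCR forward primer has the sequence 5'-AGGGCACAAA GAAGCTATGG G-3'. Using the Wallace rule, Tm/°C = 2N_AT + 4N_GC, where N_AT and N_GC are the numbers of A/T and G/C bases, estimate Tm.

64°C

T=2, C=3, A=8, G=8
AT pairs contribute 10, GC pairs contribute 11.
Tm = 2(10) + 4(11) = 20 + 44 = 64°C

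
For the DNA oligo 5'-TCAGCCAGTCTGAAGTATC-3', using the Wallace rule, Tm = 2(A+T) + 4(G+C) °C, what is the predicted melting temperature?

56°C

Counting bases: G=4, T=5, C=5, A=5
AT pairs contribute 10, GC pairs contribute 9.
Tm = 2(10) + 4(9) = 20 + 36 = 56°C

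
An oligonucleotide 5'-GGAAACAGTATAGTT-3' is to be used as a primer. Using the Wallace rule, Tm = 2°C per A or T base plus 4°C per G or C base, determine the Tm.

Scanning the sequence gives A=6, G=4, C=1, T=4.
AT pairs contribute 10, GC pairs contribute 5.
Tm = 2(10) + 4(5) = 20 + 20 = 40°C

40°C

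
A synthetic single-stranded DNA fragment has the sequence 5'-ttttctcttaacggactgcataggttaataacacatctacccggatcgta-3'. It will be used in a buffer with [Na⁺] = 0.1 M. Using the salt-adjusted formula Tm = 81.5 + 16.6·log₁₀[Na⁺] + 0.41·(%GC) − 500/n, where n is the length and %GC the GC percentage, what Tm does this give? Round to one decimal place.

71.3°C

Length n = 50. Counting bases: C=12, T=16, G=8, A=14
G+C = 20, so %GC = 20/50 × 100 = 40%
Salt term: 16.6 × (-1) = -16.6
GC term: 0.41 × 40 = 16.4; length term: −500/50 = −10
Tm = 81.5 + (-16.6) + 16.4 − 10 = 71.3 → 71.3°C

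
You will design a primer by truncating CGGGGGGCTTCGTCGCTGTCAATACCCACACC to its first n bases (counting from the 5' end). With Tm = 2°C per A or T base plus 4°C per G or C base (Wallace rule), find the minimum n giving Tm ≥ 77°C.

First 23 bases: CGGGGGGCTTCGTCGCTGTCAAT → Tm = 76°C (< 77°C)
First 24 bases: CGGGGGGCTTCGTCGCTGTCAATA → Tm = 78°C (≥ 77°C)
Since every base adds ≥2°C, Tm only increases with n, so the threshold is first crossed at n = 24.

n = 24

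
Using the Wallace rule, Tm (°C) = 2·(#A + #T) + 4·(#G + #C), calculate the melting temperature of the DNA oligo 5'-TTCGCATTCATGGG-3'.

42°C

G=4, T=5, A=2, C=3
A+T = 7, G+C = 7
Tm = 4·7 + 2·7 = 28 + 14 = 42°C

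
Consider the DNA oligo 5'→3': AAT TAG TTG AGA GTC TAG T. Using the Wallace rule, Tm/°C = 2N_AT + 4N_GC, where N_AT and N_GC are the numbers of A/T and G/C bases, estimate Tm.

Base counts: G=5, T=7, A=6, C=1
A+T = 13, G+C = 6
Tm = 4·6 + 2·13 = 24 + 26 = 50°C

50°C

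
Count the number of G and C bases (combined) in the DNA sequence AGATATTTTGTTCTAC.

Base counts: C=2, T=8, A=4, G=2
G+C = 2 + 2 = 4

4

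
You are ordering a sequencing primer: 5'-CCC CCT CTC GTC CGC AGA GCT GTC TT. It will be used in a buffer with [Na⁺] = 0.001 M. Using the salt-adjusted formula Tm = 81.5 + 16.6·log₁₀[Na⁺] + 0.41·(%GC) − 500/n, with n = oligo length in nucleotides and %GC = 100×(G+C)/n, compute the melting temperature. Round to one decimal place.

Length n = 26. Scanning the sequence gives T=7, G=5, A=2, C=12.
G+C = 17, so %GC = 17/26 × 100 = 65.385%
Salt term: 16.6 × (-3) = -49.8
GC term: 0.41 × 65.385 = 26.808; length term: −500/26 = −19.231
Tm = 81.5 + (-49.8) + 26.808 − 19.231 = 39.277 → 39.3°C

39.3°C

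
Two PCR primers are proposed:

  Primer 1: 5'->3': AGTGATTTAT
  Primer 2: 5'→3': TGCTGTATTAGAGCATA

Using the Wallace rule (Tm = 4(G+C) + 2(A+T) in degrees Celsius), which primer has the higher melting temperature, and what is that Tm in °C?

Primer 1: A+T=8, G+C=2 → Tm = 2(8)+4(2) = 24°C
Primer 2: A+T=11, G+C=6 → Tm = 2(11)+4(6) = 46°C
24°C vs 46°C → primer 2 is higher.

Primer 2, 46°C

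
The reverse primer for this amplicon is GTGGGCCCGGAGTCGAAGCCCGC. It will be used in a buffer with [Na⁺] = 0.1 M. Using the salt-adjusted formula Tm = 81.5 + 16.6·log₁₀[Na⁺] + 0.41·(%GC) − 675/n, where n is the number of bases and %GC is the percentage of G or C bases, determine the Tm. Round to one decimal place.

67.6°C

Length n = 23. Scanning the sequence gives A=3, G=10, T=2, C=8.
G+C = 18, so %GC = 18/23 × 100 = 78.261%
Salt term: 16.6 × (-1) = -16.6
GC term: 0.41 × 78.261 = 32.087; length term: −675/23 = −29.348
Tm = 81.5 + (-16.6) + 32.087 − 29.348 = 67.639 → 67.6°C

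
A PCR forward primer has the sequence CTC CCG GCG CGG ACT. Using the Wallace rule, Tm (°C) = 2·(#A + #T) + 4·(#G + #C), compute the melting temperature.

54°C

T=2, A=1, G=5, C=7
A+T = 3, G+C = 12
Tm = 4·12 + 2·3 = 48 + 6 = 54°C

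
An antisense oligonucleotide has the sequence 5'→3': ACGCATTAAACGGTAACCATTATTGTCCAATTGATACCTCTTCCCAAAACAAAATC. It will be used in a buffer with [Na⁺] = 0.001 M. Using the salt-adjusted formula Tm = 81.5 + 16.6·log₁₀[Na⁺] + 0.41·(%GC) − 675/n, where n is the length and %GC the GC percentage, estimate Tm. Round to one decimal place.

Length n = 56. Base counts: C=15, A=21, G=5, T=15
G+C = 20, so %GC = 20/56 × 100 = 35.714%
Salt term: 16.6 × (-3) = -49.8
GC term: 0.41 × 35.714 = 14.643; length term: −675/56 = −12.054
Tm = 81.5 + (-49.8) + 14.643 − 12.054 = 34.289 → 34.3°C

34.3°C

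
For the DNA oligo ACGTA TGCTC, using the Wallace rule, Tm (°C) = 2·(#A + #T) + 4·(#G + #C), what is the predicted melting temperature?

G=2, C=3, T=3, A=2
AT pairs contribute 5, GC pairs contribute 5.
Tm = 4·5 + 2·5 = 20 + 10 = 30°C

30°C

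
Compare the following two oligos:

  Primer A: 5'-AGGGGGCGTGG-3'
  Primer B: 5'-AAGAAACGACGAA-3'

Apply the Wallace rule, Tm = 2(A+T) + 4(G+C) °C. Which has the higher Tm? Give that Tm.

Primer A: A+T=2, G+C=9 → Tm = 2(2)+4(9) = 40°C
Primer B: A+T=8, G+C=5 → Tm = 2(8)+4(5) = 36°C
40°C vs 36°C → primer A is higher.

Primer A, 40°C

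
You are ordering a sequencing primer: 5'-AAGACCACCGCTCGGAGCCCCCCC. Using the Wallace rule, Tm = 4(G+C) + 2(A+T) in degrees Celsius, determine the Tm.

84°C

Counting bases: C=13, T=1, G=5, A=5
So N_AT = 6 and N_GC = 18.
Tm = 2(6) + 4(18) = 12 + 72 = 84°C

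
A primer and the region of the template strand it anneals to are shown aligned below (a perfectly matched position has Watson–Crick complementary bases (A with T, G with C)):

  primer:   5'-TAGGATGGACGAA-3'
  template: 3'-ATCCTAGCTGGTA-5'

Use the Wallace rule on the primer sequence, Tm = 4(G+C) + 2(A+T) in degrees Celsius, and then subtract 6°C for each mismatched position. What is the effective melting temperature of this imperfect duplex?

20°C

Primer base counts: A=5, T=2, G=5, C=1 → A+T=7, G+C=6
Perfect-match Tm = 2(7) + 4(6) = 14 + 24 = 38°C
Mismatches (positions where the bases are not complementary): 3 (at positions 7, 11, 13)
Effective Tm = 38 − 3×6 = 38 − 18 = 20°C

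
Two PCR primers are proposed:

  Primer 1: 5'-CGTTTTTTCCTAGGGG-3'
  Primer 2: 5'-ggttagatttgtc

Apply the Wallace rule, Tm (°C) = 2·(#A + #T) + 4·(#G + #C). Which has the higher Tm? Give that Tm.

Primer 1: A+T=8, G+C=8 → Tm = 2(8)+4(8) = 48°C
Primer 2: A+T=8, G+C=5 → Tm = 2(8)+4(5) = 36°C
48°C vs 36°C → primer 1 is higher.

Primer 1, 48°C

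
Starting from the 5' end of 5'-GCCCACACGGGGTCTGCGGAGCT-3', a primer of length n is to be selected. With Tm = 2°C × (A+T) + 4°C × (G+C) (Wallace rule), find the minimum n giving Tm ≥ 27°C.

n = 8

First 7 bases: GCCCACA → Tm = 24°C (< 27°C)
First 8 bases: GCCCACAC → Tm = 28°C (≥ 27°C)
Since every base adds ≥2°C, Tm only increases with n, so the threshold is first crossed at n = 8.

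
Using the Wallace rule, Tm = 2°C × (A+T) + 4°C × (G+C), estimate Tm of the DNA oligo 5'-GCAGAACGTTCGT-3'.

40°C

Counting bases: T=3, G=4, C=3, A=3
AT pairs contribute 6, GC pairs contribute 7.
Tm = 2×6 + 4×7 = 40°C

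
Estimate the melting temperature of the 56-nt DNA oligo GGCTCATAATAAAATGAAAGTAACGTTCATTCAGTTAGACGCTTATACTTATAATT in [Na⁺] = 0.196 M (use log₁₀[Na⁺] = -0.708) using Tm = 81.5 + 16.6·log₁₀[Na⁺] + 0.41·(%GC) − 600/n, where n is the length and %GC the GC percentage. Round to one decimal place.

70.7°C

Length n = 56. Scanning the sequence gives T=19, A=21, G=8, C=8.
G+C = 16, so %GC = 16/56 × 100 = 28.571%
Salt term: 16.6 × (-0.708) = -11.753
GC term: 0.41 × 28.571 = 11.714; length term: −600/56 = −10.714
Tm = 81.5 + (-11.753) + 11.714 − 10.714 = 70.747 → 70.7°C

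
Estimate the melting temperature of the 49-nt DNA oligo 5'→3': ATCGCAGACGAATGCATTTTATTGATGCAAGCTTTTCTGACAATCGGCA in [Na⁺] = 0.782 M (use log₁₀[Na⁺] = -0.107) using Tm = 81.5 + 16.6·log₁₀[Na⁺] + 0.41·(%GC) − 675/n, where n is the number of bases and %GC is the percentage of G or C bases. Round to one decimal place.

Length n = 49. Scanning the sequence gives A=14, C=10, T=15, G=10.
G+C = 20, so %GC = 20/49 × 100 = 40.816%
Salt term: 16.6 × (-0.107) = -1.776
GC term: 0.41 × 40.816 = 16.735; length term: −675/49 = −13.776
Tm = 81.5 + (-1.776) + 16.735 − 13.776 = 82.683 → 82.7°C

82.7°C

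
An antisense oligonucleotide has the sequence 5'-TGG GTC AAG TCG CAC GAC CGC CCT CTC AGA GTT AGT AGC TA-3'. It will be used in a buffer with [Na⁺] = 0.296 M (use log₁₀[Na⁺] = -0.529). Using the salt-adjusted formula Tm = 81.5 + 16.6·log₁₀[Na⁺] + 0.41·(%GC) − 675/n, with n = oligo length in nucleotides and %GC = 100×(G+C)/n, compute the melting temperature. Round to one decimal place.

Length n = 41. C=12, T=9, A=9, G=11
G+C = 23, so %GC = 23/41 × 100 = 56.098%
Salt term: 16.6 × (-0.529) = -8.781
GC term: 0.41 × 56.098 = 23; length term: −675/41 = −16.463
Tm = 81.5 + (-8.781) + 23 − 16.463 = 79.256 → 79.3°C

79.3°C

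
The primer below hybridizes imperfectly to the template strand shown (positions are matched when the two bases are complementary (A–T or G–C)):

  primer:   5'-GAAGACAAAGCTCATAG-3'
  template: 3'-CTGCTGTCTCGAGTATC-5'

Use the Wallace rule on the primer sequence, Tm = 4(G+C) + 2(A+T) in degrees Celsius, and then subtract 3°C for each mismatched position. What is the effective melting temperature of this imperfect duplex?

Primer base counts: A=8, T=2, G=4, C=3 → A+T=10, G+C=7
Perfect-match Tm = 2(10) + 4(7) = 20 + 28 = 48°C
Mismatches (positions where the bases are not complementary): 2 (at positions 3, 8)
Effective Tm = 48 − 2×3 = 48 − 6 = 42°C

42°C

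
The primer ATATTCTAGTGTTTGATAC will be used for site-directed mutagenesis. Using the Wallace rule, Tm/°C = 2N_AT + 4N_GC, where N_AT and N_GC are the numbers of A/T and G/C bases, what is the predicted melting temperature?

48°C

A=5, C=2, G=3, T=9
So N_AT = 14 and N_GC = 5.
Tm = 4·5 + 2·14 = 20 + 28 = 48°C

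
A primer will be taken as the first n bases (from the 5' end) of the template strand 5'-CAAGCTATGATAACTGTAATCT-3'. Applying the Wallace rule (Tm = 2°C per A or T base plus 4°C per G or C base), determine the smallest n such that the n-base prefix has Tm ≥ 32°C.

n = 12

First 11 bases: CAAGCTATGAT → Tm = 30°C (< 32°C)
First 12 bases: CAAGCTATGATA → Tm = 32°C (≥ 32°C)
Each additional base adds 2°C (A/T) or 4°C (G/C), so Tm is non-decreasing in n; n = 12 is the first length to reach 32°C.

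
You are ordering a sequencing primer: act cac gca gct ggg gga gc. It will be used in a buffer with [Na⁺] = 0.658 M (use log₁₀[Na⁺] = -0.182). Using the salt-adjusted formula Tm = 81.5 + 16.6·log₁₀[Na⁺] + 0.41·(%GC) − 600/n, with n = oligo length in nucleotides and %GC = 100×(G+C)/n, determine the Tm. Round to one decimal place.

Length n = 20. Counting bases: G=8, T=2, A=4, C=6
G+C = 14, so %GC = 14/20 × 100 = 70%
Salt term: 16.6 × (-0.182) = -3.021
GC term: 0.41 × 70 = 28.7; length term: −600/20 = −30
Tm = 81.5 + (-3.021) + 28.7 − 30 = 77.179 → 77.2°C

77.2°C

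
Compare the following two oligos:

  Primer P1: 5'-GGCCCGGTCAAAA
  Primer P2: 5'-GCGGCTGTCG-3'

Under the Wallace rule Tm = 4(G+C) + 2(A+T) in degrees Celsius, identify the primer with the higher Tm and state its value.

Primer P1: A+T=5, G+C=8 → Tm = 2(5)+4(8) = 42°C
Primer P2: A+T=2, G+C=8 → Tm = 2(2)+4(8) = 36°C
42°C vs 36°C → primer P1 is higher.

Primer P1, 42°C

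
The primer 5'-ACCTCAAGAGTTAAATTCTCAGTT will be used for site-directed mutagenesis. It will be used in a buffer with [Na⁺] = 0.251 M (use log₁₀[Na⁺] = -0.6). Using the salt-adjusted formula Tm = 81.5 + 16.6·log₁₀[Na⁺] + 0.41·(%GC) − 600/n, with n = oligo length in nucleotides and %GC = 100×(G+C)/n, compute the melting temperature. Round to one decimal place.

Length n = 24. Scanning the sequence gives A=8, G=3, C=5, T=8.
G+C = 8, so %GC = 8/24 × 100 = 33.333%
Salt term: 16.6 × (-0.6) = -9.96
GC term: 0.41 × 33.333 = 13.667; length term: −600/24 = −25
Tm = 81.5 + (-9.96) + 13.667 − 25 = 60.207 → 60.2°C

60.2°C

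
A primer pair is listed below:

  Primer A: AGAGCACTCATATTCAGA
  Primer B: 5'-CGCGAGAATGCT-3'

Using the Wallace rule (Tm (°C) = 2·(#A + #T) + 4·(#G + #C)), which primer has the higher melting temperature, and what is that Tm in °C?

Primer A: A+T=11, G+C=7 → Tm = 2(11)+4(7) = 50°C
Primer B: A+T=5, G+C=7 → Tm = 2(5)+4(7) = 38°C
50°C vs 38°C → primer A is higher.

Primer A, 50°C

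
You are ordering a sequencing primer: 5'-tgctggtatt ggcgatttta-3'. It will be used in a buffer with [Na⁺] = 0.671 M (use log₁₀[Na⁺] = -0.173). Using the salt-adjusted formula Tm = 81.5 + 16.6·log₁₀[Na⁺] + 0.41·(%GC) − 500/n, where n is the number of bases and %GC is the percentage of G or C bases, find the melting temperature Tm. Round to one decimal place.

Length n = 20. Base counts: T=9, C=2, A=3, G=6
G+C = 8, so %GC = 8/20 × 100 = 40%
Salt term: 16.6 × (-0.173) = -2.872
GC term: 0.41 × 40 = 16.4; length term: −500/20 = −25
Tm = 81.5 + (-2.872) + 16.4 − 25 = 70.028 → 70.0°C

70.0°C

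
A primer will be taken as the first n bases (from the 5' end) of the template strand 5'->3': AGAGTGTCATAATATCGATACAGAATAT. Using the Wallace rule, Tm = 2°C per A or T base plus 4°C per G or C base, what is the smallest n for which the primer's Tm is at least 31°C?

n = 12

First 11 bases: AGAGTGTCATA → Tm = 30°C (< 31°C)
First 12 bases: AGAGTGTCATAA → Tm = 32°C (≥ 31°C)
Each additional base adds 2°C (A/T) or 4°C (G/C), so Tm is non-decreasing in n; n = 12 is the first length to reach 31°C.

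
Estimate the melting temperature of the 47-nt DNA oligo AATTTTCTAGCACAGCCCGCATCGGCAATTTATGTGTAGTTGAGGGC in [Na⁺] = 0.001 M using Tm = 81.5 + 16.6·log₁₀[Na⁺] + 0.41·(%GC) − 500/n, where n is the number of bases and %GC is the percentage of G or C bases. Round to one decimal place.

Length n = 47. A=11, C=10, G=12, T=14
G+C = 22, so %GC = 22/47 × 100 = 46.809%
Salt term: 16.6 × (-3) = -49.8
GC term: 0.41 × 46.809 = 19.192; length term: −500/47 = −10.638
Tm = 81.5 + (-49.8) + 19.192 − 10.638 = 40.254 → 40.3°C

40.3°C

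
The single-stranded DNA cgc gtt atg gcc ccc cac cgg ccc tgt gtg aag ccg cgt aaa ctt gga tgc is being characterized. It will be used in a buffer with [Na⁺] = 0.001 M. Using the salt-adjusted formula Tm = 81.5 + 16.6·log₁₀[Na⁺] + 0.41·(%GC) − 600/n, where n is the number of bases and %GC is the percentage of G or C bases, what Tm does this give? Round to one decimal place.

Length n = 51. Scanning the sequence gives C=18, G=15, A=8, T=10.
G+C = 33, so %GC = 33/51 × 100 = 64.706%
Salt term: 16.6 × (-3) = -49.8
GC term: 0.41 × 64.706 = 26.529; length term: −600/51 = −11.765
Tm = 81.5 + (-49.8) + 26.529 − 11.765 = 46.464 → 46.5°C

46.5°C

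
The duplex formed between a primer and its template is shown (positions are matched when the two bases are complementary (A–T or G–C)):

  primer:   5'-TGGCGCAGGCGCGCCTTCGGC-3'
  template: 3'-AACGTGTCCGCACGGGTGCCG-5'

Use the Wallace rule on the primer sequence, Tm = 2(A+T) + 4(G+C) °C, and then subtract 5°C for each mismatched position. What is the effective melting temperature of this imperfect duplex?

Primer base counts: A=1, T=3, G=9, C=8 → A+T=4, G+C=17
Perfect-match Tm = 2(4) + 4(17) = 8 + 68 = 76°C
Mismatches (positions where the bases are not complementary): 5 (at positions 2, 5, 12, 16, 17)
Effective Tm = 76 − 5×5 = 76 − 25 = 51°C

51°C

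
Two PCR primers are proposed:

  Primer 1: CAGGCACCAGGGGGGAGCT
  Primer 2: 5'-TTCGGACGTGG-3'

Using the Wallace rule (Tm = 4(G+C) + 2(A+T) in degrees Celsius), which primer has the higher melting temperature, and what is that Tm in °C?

Primer 1: A+T=5, G+C=14 → Tm = 2(5)+4(14) = 66°C
Primer 2: A+T=4, G+C=7 → Tm = 2(4)+4(7) = 36°C
66°C vs 36°C → primer 1 is higher.

Primer 1, 66°C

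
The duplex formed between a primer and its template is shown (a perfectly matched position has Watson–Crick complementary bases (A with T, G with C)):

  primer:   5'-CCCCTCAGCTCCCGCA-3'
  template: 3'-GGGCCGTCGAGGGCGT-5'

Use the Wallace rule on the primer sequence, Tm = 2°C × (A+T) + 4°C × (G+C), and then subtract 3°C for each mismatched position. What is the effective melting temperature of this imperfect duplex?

50°C

Primer base counts: A=2, T=2, G=2, C=10 → A+T=4, G+C=12
Perfect-match Tm = 2(4) + 4(12) = 8 + 48 = 56°C
Mismatches (positions where the bases are not complementary): 2 (at positions 4, 5)
Effective Tm = 56 − 2×3 = 56 − 6 = 50°C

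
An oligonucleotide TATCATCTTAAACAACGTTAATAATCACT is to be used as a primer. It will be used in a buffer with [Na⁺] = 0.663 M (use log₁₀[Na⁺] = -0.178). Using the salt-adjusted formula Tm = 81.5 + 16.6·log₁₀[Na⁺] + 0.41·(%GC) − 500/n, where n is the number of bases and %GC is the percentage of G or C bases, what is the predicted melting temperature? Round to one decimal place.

71.2°C

Length n = 29. Counting bases: T=10, A=12, C=6, G=1
G+C = 7, so %GC = 7/29 × 100 = 24.138%
Salt term: 16.6 × (-0.178) = -2.955
GC term: 0.41 × 24.138 = 9.897; length term: −500/29 = −17.241
Tm = 81.5 + (-2.955) + 9.897 − 17.241 = 71.201 → 71.2°C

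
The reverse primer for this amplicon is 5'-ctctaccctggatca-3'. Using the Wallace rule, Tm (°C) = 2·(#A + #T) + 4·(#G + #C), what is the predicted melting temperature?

46°C

Base counts: G=2, A=3, T=4, C=6
AT pairs contribute 7, GC pairs contribute 8.
Tm = 4·8 + 2·7 = 32 + 14 = 46°C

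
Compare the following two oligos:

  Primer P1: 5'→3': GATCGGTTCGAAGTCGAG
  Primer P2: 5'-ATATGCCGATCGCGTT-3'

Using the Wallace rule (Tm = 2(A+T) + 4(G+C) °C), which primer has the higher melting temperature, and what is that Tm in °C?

Primer P1: A+T=8, G+C=10 → Tm = 2(8)+4(10) = 56°C
Primer P2: A+T=8, G+C=8 → Tm = 2(8)+4(8) = 48°C
56°C vs 48°C → primer P1 is higher.

Primer P1, 56°C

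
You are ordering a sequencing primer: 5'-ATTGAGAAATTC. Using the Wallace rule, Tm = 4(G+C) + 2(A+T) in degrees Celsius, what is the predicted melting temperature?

30°C

Scanning the sequence gives A=5, C=1, G=2, T=4.
A+T = 9, G+C = 3
Tm = 2×9 + 4×3 = 30°C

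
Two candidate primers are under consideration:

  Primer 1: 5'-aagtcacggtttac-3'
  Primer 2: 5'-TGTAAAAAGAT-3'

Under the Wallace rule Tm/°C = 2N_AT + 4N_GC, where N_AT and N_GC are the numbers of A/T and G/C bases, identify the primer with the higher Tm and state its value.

Primer 1: A+T=8, G+C=6 → Tm = 2(8)+4(6) = 40°C
Primer 2: A+T=9, G+C=2 → Tm = 2(9)+4(2) = 26°C
40°C vs 26°C → primer 1 is higher.

Primer 1, 40°C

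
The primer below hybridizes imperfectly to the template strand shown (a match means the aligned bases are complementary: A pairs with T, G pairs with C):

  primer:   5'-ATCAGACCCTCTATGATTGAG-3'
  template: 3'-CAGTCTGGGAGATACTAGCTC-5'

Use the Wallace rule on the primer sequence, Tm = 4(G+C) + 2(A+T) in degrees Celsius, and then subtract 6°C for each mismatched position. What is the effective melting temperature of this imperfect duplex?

48°C

Primer base counts: A=6, T=6, G=4, C=5 → A+T=12, G+C=9
Perfect-match Tm = 2(12) + 4(9) = 24 + 36 = 60°C
Mismatches (positions where the bases are not complementary): 2 (at positions 1, 18)
Effective Tm = 60 − 2×6 = 60 − 12 = 48°C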